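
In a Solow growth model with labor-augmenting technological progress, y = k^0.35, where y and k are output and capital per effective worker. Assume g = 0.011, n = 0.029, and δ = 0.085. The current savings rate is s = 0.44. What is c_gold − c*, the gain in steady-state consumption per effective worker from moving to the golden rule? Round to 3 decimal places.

Break-even investment rate: n + g + δ = 0.029 + 0.011 + 0.085 = 0.125.
Current steady state (s = 0.44): k* = (0.44/0.125)^(1/0.65) ≈ 6.9316, y* = 6.9316^0.35 ≈ 1.9692, c* = (1−0.44)·1.9692 ≈ 1.1028.
Setting f'(k) = n+g+δ gives 0.35·k^(0.35−1) = 0.125, hence k_gold = (0.35/0.125)^(1/0.65) ≈ 4.8746.
y_gold = 4.8746^0.35 ≈ 1.7409, c_gold = y_gold − 0.125·k_gold ≈ 1.1316.
Gain: Δc = 1.1316 − 1.1028 ≈ 0.0288.

Δc ≈ 0.029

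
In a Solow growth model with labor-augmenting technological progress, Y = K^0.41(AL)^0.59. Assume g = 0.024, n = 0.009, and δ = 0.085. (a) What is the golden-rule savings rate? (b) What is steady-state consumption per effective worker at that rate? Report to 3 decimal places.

(a) s_gold = 0.410; (b) c_gold ≈ 1.402

n + g + δ = 0.009 + 0.024 + 0.085 = 0.118.
For Cobb-Douglas, s_gold equals capital's share: s_gold = 0.41.
Golden rule sets MPK = n+g+δ: 0.41·k^(0.41−1) = 0.118, so k_gold = (0.41/0.118)^(1/0.59) ≈ 8.2562.
y_gold = 8.2562^0.41 ≈ 2.3762; c_gold = (1−0.41)·y_gold ≈ 1.4020.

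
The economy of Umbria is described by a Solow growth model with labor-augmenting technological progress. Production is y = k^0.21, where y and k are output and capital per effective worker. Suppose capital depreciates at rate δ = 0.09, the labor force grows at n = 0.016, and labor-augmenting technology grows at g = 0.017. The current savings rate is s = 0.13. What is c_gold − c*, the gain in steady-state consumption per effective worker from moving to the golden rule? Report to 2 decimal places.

Δc ≈ 0.03

Break-even investment rate: n + g + δ = 0.016 + 0.017 + 0.09 = 0.123.
Current steady state (s = 0.13): k* = (0.13/0.123)^(1/0.79) ≈ 1.0726, y* = 1.0726^0.21 ≈ 1.0148, c* = (1−0.13)·1.0148 ≈ 0.8829.
Golden rule sets MPK = n+g+δ: 0.21·k^(0.21−1) = 0.123, so k_gold = (0.21/0.123)^(1/0.79) ≈ 1.9682.
y_gold = 1.9682^0.21 ≈ 1.1528, c_gold = y_gold − 0.123·k_gold ≈ 0.9107.
Gain: Δc = 0.9107 − 0.8829 ≈ 0.0278.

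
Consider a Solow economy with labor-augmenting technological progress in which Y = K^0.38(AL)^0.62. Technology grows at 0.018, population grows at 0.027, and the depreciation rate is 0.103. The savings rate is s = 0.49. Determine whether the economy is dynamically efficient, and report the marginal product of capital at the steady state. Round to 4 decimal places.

dynamically inefficient; MPK ≈ 0.1148

n + g + δ = 0.027 + 0.018 + 0.103 = 0.148.
Steady-state k*: s·k^0.38 = 0.148·k gives k* = (0.49/0.148)^(1/0.62) ≈ 6.8961.
MPK = 0.38·6.8961^(-0.62) ≈ 0.1148.
MPK < n+g+δ = 0.148, so the economy is dynamically inefficient (over-saving).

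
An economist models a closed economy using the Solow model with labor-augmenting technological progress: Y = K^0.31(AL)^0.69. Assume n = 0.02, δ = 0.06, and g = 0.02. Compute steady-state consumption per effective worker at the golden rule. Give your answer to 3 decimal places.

Break-even investment rate: n + g + δ = 0.02 + 0.02 + 0.06 = 0.1.
At the golden rule the marginal product of capital equals n+g+δ: 0.31·k^(0.31−1) = 0.1. Solving, k_gold = (0.31/0.1)^(1/0.69) ≈ 5.1537.
y_gold = 5.1537^0.31 ≈ 1.6625.
c_gold = y_gold − (n+g+δ)·k_gold = 1.6625 − 0.1·5.1537 ≈ 1.1471.

c_gold ≈ 1.147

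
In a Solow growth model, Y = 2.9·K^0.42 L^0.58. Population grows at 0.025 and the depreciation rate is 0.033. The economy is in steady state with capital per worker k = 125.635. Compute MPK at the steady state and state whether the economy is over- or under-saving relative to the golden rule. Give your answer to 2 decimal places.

n + δ = 0.025 + 0.033 = 0.058.
MPK = 0.42·2.9·k^(0.42−1) = 0.42·2.9·125.635^(-0.58) ≈ 0.0738.
MPK > 0.058, so the economy is dynamically efficient (under-saving).

under-saving; MPK ≈ 0.07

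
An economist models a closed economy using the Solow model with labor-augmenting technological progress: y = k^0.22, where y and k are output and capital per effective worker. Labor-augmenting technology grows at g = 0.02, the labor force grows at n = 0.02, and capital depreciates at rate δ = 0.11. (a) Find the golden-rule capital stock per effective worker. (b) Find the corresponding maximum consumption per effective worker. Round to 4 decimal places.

Capital per effective worker breaks even when investment replaces (n + g + δ)·k; here n + g + δ = 0.15.
At the golden rule the marginal product of capital equals n+g+δ: 0.22·k^(0.22−1) = 0.15. Solving, k_gold = (0.22/0.15)^(1/0.78) ≈ 1.6340.
y_gold = 1.6340^0.22 ≈ 1.1141; c_gold = y_gold − 0.15·k_gold ≈ 0.8690.

(a) k_gold ≈ 1.6340; (b) c_gold ≈ 0.8690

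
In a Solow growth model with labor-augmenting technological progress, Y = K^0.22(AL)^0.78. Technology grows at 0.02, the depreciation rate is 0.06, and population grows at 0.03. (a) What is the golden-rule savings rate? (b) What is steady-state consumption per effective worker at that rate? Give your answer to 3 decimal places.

The effective depreciation rate is n + g + δ = 0.03 + 0.02 + 0.06 = 0.11.
For Cobb-Douglas, s_gold equals capital's share: s_gold = 0.22.
Golden rule sets MPK = n+g+δ: 0.22·k^(0.22−1) = 0.11, so k_gold = (0.22/0.11)^(1/0.78) ≈ 2.4318.
y_gold = 2.4318^0.22 ≈ 1.2159; c_gold = (1−0.22)·y_gold ≈ 0.9484.

(a) s_gold = 0.220; (b) c_gold ≈ 0.948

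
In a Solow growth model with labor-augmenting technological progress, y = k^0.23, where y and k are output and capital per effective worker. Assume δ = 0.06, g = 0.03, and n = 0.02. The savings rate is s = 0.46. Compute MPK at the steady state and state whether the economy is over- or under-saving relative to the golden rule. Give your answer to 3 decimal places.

over-saving; MPK ≈ 0.055

Capital per effective worker breaks even when investment replaces (n + g + δ)·k; here n + g + δ = 0.11.
Steady-state k*: s·k^0.23 = 0.11·k gives k* = (0.46/0.11)^(1/0.77) ≈ 6.4116.
MPK = 0.23·6.4116^(-0.77) ≈ 0.0550.
MPK < n+g+δ = 0.11, so the economy is dynamically inefficient (over-saving).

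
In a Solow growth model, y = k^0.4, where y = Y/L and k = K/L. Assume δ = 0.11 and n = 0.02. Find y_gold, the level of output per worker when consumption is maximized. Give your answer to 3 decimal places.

Capital per worker breaks even when investment replaces (n + δ)·k; here n + δ = 0.13.
Golden rule sets MPK = n+δ: 0.4·k^(0.4−1) = 0.13, so k_gold = (0.4/0.13)^(1/0.6) ≈ 6.5092.
Output: y_gold = k_gold^0.4 = 6.5092^0.4 ≈ 2.1155.

y_gold ≈ 2.115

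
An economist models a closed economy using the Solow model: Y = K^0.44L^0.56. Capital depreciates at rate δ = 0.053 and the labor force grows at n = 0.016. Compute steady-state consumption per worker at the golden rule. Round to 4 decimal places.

Break-even investment rate: n + δ = 0.016 + 0.053 = 0.069.
Setting f'(k) = n+δ gives 0.44·k^(0.44−1) = 0.069, hence k_gold = (0.44/0.069)^(1/0.56) ≈ 27.3396.
y_gold = 27.3396^0.44 ≈ 4.2873.
c_gold = y_gold − (n+δ)·k_gold = 4.2873 − 0.069·27.3396 ≈ 2.4009.

c_gold ≈ 2.4009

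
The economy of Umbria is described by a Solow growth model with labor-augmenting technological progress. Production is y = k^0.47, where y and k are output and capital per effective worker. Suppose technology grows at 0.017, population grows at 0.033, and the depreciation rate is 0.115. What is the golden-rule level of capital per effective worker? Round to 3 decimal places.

k_gold ≈ 7.207

Break-even investment rate: n + g + δ = 0.033 + 0.017 + 0.115 = 0.165.
At the golden rule the marginal product of capital equals n+g+δ: 0.47·k^(0.47−1) = 0.165. Solving, k_gold = (0.47/0.165)^(1/0.53) ≈ 7.2071.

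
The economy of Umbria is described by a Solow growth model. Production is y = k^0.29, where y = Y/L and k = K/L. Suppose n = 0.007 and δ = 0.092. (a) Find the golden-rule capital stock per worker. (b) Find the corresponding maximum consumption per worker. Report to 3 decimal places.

Break-even investment rate: n + δ = 0.007 + 0.092 = 0.099.
Golden rule sets MPK = n+δ: 0.29·k^(0.29−1) = 0.099, so k_gold = (0.29/0.099)^(1/0.71) ≈ 4.5437.
y_gold = 4.5437^0.29 ≈ 1.5511; c_gold = y_gold − 0.099·k_gold ≈ 1.1013.

(a) k_gold ≈ 4.544; (b) c_gold ≈ 1.101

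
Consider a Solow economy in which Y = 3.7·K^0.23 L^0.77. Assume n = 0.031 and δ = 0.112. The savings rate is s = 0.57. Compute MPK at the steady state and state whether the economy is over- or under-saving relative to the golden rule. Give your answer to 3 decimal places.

over-saving; MPK ≈ 0.058

The effective depreciation rate is n + δ = 0.031 + 0.112 = 0.143.
Steady-state k*: s·A·k^0.23 = 0.143·k gives k* = (0.57·3.7/0.143)^(1/0.77) ≈ 32.9492.
MPK = 0.23·3.7·32.9492^(-0.77) ≈ 0.0577.
MPK < n+δ = 0.143, so the economy is dynamically inefficient (over-saving).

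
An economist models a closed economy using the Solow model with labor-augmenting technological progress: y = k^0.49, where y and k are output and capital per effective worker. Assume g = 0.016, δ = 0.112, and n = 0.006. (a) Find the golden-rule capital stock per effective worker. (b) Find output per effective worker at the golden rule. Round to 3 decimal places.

n + g + δ = 0.006 + 0.016 + 0.112 = 0.134.
Golden rule sets MPK = n+g+δ: 0.49·k^(0.49−1) = 0.134, so k_gold = (0.49/0.134)^(1/0.51) ≈ 12.7087.
y_gold = 12.7087^0.49 ≈ 3.4754.

(a) k_gold ≈ 12.709; (b) y_gold ≈ 3.475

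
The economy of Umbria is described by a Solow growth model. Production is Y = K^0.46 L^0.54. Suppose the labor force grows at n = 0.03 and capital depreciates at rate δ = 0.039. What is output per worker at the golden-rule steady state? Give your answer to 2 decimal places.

Break-even investment rate: n + δ = 0.03 + 0.039 = 0.069.
Setting f'(k) = n+δ gives 0.46·k^(0.46−1) = 0.069, hence k_gold = (0.46/0.069)^(1/0.54) ≈ 33.5550.
Output: y_gold = k_gold^0.46 = 33.5550^0.46 ≈ 5.0332.

y_gold ≈ 5.03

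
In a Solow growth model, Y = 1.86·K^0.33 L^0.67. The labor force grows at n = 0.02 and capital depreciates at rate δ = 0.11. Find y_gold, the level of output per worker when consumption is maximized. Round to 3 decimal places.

Break-even investment rate: n + δ = 0.02 + 0.11 = 0.13.
Maximizing c = f(k) − (n+δ)·k gives f'(k) = n+δ, i.e. 0.33·1.86·k^(0.33−1) = 0.13, so k_gold = (0.33·1.86/0.13)^(1/0.67) ≈ 10.1413.
Output: y_gold = 1.86·k_gold^0.33 = 1.86·10.1413^0.33 ≈ 3.9951.

y_gold ≈ 3.995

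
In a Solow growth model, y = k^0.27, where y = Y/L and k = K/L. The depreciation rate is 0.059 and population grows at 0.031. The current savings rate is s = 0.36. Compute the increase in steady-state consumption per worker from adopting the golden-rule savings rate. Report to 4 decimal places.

Δc ≈ 0.0272

n + δ = 0.031 + 0.059 = 0.09.
Current steady state (s = 0.36): k* = (0.36/0.09)^(1/0.73) ≈ 6.6794, y* = 6.6794^0.27 ≈ 1.6699, c* = (1−0.36)·1.6699 ≈ 1.0687.
Golden rule sets MPK = n+δ: 0.27·k^(0.27−1) = 0.09, so k_gold = (0.27/0.09)^(1/0.73) ≈ 4.5039.
y_gold = 4.5039^0.27 ≈ 1.5013, c_gold = y_gold − 0.09·k_gold ≈ 1.0960.
Gain: Δc = 1.0960 − 1.0687 ≈ 0.0272.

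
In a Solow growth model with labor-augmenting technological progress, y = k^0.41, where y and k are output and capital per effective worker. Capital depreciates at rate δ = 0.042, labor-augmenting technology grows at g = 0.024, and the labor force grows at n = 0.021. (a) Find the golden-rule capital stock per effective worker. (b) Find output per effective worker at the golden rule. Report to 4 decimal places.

(a) k_gold ≈ 13.8397; (b) y_gold ≈ 2.9367

Capital per effective worker breaks even when investment replaces (n + g + δ)·k; here n + g + δ = 0.087.
Golden rule sets MPK = n+g+δ: 0.41·k^(0.41−1) = 0.087, so k_gold = (0.41/0.087)^(1/0.59) ≈ 13.8397.
y_gold = 13.8397^0.41 ≈ 2.9367.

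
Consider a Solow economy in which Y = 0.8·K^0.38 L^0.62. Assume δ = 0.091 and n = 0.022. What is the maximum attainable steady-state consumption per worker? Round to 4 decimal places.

c_gold ≈ 0.9097

n + δ = 0.022 + 0.091 = 0.113.
Golden rule sets MPK = n+δ: 0.38·0.8·k^(0.38−1) = 0.113, so k_gold = (0.38·0.8/0.113)^(1/0.62) ≈ 4.9342.
y_gold = 0.8·4.9342^0.38 ≈ 1.4673.
c_gold = y_gold − (n+δ)·k_gold = 1.4673 − 0.113·4.9342 ≈ 0.9097.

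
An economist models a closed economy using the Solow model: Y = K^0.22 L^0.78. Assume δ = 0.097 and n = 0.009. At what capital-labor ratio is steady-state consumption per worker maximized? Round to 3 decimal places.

k_gold ≈ 2.550

Capital per worker breaks even when investment replaces (n + δ)·k; here n + δ = 0.106.
At the golden rule the marginal product of capital equals n+δ: 0.22·k^(0.22−1) = 0.106. Solving, k_gold = (0.22/0.106)^(1/0.78) ≈ 2.5501.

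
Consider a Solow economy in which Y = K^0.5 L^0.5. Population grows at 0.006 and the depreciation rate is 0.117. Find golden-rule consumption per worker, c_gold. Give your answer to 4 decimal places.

c_gold ≈ 2.0325

Break-even investment rate: n + δ = 0.006 + 0.117 = 0.123.
At the golden rule the marginal product of capital equals n+δ: 0.5·k^(0.5−1) = 0.123. Solving, k_gold = (0.5/0.123)^(1/0.5) ≈ 16.5246.
y_gold = 16.5246^0.5 ≈ 4.0650.
c_gold = y_gold − (n+δ)·k_gold = 4.0650 − 0.123·16.5246 ≈ 2.0325.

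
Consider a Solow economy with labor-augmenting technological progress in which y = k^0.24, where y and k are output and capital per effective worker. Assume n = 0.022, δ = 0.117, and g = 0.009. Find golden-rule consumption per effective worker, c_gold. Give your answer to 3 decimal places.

n + g + δ = 0.022 + 0.009 + 0.117 = 0.148.
Maximizing c = f(k) − (n+g+δ)·k gives f'(k) = n+g+δ, i.e. 0.24·k^(0.24−1) = 0.148, so k_gold = (0.24/0.148)^(1/0.76) ≈ 1.8891.
y_gold = 1.8891^0.24 ≈ 1.1649.
c_gold = y_gold − (n+g+δ)·k_gold = 1.1649 − 0.148·1.8891 ≈ 0.8853.

c_gold ≈ 0.885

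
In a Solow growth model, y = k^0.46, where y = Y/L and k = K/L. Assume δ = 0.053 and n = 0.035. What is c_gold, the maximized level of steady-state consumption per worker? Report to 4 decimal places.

c_gold ≈ 2.2093

The effective depreciation rate is n + δ = 0.035 + 0.053 = 0.088.
Maximizing c = f(k) − (n+δ)·k gives f'(k) = n+δ, i.e. 0.46·k^(0.46−1) = 0.088, so k_gold = (0.46/0.088)^(1/0.54) ≈ 21.3865.
y_gold = 21.3865^0.46 ≈ 4.0913.
c_gold = y_gold − (n+δ)·k_gold = 4.0913 − 0.088·21.3865 ≈ 2.2093.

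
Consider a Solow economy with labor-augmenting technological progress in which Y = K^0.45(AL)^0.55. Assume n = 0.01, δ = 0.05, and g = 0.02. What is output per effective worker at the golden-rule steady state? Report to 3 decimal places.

y_gold ≈ 4.109

Break-even investment rate: n + g + δ = 0.01 + 0.02 + 0.05 = 0.08.
At the golden rule the marginal product of capital equals n+g+δ: 0.45·k^(0.45−1) = 0.08. Solving, k_gold = (0.45/0.08)^(1/0.55) ≈ 23.1132.
Output: y_gold = k_gold^0.45 = 23.1132^0.45 ≈ 4.1090.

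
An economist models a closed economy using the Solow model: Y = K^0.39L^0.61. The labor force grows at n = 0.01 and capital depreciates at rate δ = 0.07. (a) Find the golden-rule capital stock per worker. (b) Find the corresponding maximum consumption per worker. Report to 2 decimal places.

(a) k_gold ≈ 13.42; (b) c_gold ≈ 1.68

Capital per worker breaks even when investment replaces (n + δ)·k; here n + δ = 0.08.
Maximizing c = f(k) − (n+δ)·k gives f'(k) = n+δ, i.e. 0.39·k^(0.39−1) = 0.08, so k_gold = (0.39/0.08)^(1/0.61) ≈ 13.4223.
y_gold = 13.4223^0.39 ≈ 2.7533; c_gold = y_gold − 0.08·k_gold ≈ 1.6795.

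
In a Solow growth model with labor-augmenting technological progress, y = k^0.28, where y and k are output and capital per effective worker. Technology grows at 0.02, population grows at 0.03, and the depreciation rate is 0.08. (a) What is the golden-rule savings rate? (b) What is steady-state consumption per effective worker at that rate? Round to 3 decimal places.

Capital per effective worker breaks even when investment replaces (n + g + δ)·k; here n + g + δ = 0.13.
For Cobb-Douglas, s_gold equals capital's share: s_gold = 0.28.
Maximizing c = f(k) − (n+g+δ)·k gives f'(k) = n+g+δ, i.e. 0.28·k^(0.28−1) = 0.13, so k_gold = (0.28/0.13)^(1/0.72) ≈ 2.9027.
y_gold = 2.9027^0.28 ≈ 1.3477; c_gold = (1−0.28)·y_gold ≈ 0.9703.

(a) s_gold = 0.280; (b) c_gold ≈ 0.970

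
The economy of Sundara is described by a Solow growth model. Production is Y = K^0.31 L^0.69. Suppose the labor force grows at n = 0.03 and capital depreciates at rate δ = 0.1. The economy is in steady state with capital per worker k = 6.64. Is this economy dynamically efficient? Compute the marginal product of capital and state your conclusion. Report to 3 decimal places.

n + δ = 0.03 + 0.1 = 0.13.
MPK = 0.31·k^(0.31−1) = 0.31·6.64^(-0.69) ≈ 0.0840.
MPK < 0.13, so the economy is dynamically inefficient (over-saving).

dynamically inefficient; MPK ≈ 0.084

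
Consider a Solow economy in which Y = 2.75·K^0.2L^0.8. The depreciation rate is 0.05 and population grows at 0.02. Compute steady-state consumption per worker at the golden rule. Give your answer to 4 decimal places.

c_gold ≈ 3.6833

Break-even investment rate: n + δ = 0.02 + 0.05 = 0.07.
At the golden rule the marginal product of capital equals n+δ: 0.2·2.75·k^(0.2−1) = 0.07. Solving, k_gold = (0.2·2.75/0.07)^(1/0.8) ≈ 13.1547.
y_gold = 2.75·13.1547^0.2 ≈ 4.6041.
c_gold = y_gold − (n+δ)·k_gold = 4.6041 − 0.07·13.1547 ≈ 3.6833.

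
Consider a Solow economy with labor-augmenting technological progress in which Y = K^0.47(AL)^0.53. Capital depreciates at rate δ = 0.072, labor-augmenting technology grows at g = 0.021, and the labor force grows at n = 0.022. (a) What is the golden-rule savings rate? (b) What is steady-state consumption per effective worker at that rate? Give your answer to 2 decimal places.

(a) s_gold = 0.47; (b) c_gold ≈ 1.85

Break-even investment rate: n + g + δ = 0.022 + 0.021 + 0.072 = 0.115.
For Cobb-Douglas, s_gold equals capital's share: s_gold = 0.47.
Golden rule sets MPK = n+g+δ: 0.47·k^(0.47−1) = 0.115, so k_gold = (0.47/0.115)^(1/0.53) ≈ 14.2425.
y_gold = 14.2425^0.47 ≈ 3.4849; c_gold = (1−0.47)·y_gold ≈ 1.8470.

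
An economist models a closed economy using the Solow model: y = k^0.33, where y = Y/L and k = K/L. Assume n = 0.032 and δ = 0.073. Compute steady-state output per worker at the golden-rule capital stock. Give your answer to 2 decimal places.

y_gold ≈ 1.76

n + δ = 0.032 + 0.073 = 0.105.
Maximizing c = f(k) − (n+δ)·k gives f'(k) = n+δ, i.e. 0.33·k^(0.33−1) = 0.105, so k_gold = (0.33/0.105)^(1/0.67) ≈ 5.5243.
Output: y_gold = k_gold^0.33 = 5.5243^0.33 ≈ 1.7577.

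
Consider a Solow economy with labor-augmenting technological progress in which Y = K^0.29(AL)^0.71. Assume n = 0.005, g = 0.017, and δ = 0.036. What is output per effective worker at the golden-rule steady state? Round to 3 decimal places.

Capital per effective worker breaks even when investment replaces (n + g + δ)·k; here n + g + δ = 0.058.
Maximizing c = f(k) − (n+g+δ)·k gives f'(k) = n+g+δ, i.e. 0.29·k^(0.29−1) = 0.058, so k_gold = (0.29/0.058)^(1/0.71) ≈ 9.6486.
Output: y_gold = k_gold^0.29 = 9.6486^0.29 ≈ 1.9297.

y_gold ≈ 1.930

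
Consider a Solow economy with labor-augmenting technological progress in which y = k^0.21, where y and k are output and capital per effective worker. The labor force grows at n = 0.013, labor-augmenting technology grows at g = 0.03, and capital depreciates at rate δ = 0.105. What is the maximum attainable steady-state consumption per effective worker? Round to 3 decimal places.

c_gold ≈ 0.867

The effective depreciation rate is n + g + δ = 0.013 + 0.03 + 0.105 = 0.148.
At the golden rule the marginal product of capital equals n+g+δ: 0.21·k^(0.21−1) = 0.148. Solving, k_gold = (0.21/0.148)^(1/0.79) ≈ 1.5572.
y_gold = 1.5572^0.21 ≈ 1.0975.
c_gold = y_gold − (n+g+δ)·k_gold = 1.0975 − 0.148·1.5572 ≈ 0.8670.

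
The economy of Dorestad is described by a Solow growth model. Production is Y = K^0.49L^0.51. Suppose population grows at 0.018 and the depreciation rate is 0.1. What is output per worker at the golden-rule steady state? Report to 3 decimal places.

y_gold ≈ 3.927

Break-even investment rate: n + δ = 0.018 + 0.1 = 0.118.
Golden rule sets MPK = n+δ: 0.49·k^(0.49−1) = 0.118, so k_gold = (0.49/0.118)^(1/0.51) ≈ 16.3072.
Output: y_gold = k_gold^0.49 = 16.3072^0.49 ≈ 3.9271.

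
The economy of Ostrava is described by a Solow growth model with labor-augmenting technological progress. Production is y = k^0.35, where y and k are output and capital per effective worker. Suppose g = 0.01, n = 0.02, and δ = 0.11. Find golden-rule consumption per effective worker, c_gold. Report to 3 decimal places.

n + g + δ = 0.02 + 0.01 + 0.11 = 0.14.
Maximizing c = f(k) − (n+g+δ)·k gives f'(k) = n+g+δ, i.e. 0.35·k^(0.35−1) = 0.14, so k_gold = (0.35/0.14)^(1/0.65) ≈ 4.0946.
y_gold = 4.0946^0.35 ≈ 1.6379.
c_gold = y_gold − (n+g+δ)·k_gold = 1.6379 − 0.14·4.0946 ≈ 1.0646.

c_gold ≈ 1.065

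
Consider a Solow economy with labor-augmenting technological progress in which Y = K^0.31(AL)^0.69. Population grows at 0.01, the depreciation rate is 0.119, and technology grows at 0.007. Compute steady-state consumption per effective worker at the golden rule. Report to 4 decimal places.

The effective depreciation rate is n + g + δ = 0.01 + 0.007 + 0.119 = 0.136.
Setting f'(k) = n+g+δ gives 0.31·k^(0.31−1) = 0.136, hence k_gold = (0.31/0.136)^(1/0.69) ≈ 3.3005.
y_gold = 3.3005^0.31 ≈ 1.4480.
c_gold = y_gold − (n+g+δ)·k_gold = 1.4480 − 0.136·3.3005 ≈ 0.9991.

c_gold ≈ 0.9991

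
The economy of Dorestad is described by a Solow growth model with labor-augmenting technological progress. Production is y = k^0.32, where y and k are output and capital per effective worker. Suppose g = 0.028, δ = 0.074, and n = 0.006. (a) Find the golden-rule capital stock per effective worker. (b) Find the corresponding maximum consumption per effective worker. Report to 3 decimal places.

Capital per effective worker breaks even when investment replaces (n + g + δ)·k; here n + g + δ = 0.108.
At the golden rule the marginal product of capital equals n+g+δ: 0.32·k^(0.32−1) = 0.108. Solving, k_gold = (0.32/0.108)^(1/0.68) ≈ 4.9399.
y_gold = 4.9399^0.32 ≈ 1.6672; c_gold = y_gold − 0.108·k_gold ≈ 1.1337.

(a) k_gold ≈ 4.940; (b) c_gold ≈ 1.134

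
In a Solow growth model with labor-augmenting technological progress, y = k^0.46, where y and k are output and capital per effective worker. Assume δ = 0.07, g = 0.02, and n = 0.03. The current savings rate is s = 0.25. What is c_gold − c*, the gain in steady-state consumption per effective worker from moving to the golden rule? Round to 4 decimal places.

Δc ≈ 0.2948

Break-even investment rate: n + g + δ = 0.03 + 0.02 + 0.07 = 0.12.
Current steady state (s = 0.25): k* = (0.25/0.12)^(1/0.54) ≈ 3.8931, y* = 3.8931^0.46 ≈ 1.8687, c* = (1−0.25)·1.8687 ≈ 1.4015.
Setting f'(k) = n+g+δ gives 0.46·k^(0.46−1) = 0.12, hence k_gold = (0.46/0.12)^(1/0.54) ≈ 12.0420.
y_gold = 12.0420^0.46 ≈ 3.1414, c_gold = y_gold − 0.12·k_gold ≈ 1.6963.
Gain: Δc = 1.6963 − 1.4015 ≈ 0.2948.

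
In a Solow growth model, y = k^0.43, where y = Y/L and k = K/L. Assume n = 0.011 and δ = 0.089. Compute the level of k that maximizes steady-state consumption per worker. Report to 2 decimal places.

n + δ = 0.011 + 0.089 = 0.1.
At the golden rule the marginal product of capital equals n+δ: 0.43·k^(0.43−1) = 0.1. Solving, k_gold = (0.43/0.1)^(1/0.57) ≈ 12.9225.

k_gold ≈ 12.92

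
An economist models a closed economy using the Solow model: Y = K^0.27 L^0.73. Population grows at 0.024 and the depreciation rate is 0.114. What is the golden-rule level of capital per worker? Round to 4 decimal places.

The effective depreciation rate is n + δ = 0.024 + 0.114 = 0.138.
At the golden rule the marginal product of capital equals n+δ: 0.27·k^(0.27−1) = 0.138. Solving, k_gold = (0.27/0.138)^(1/0.73) ≈ 2.5078.

k_gold ≈ 2.5078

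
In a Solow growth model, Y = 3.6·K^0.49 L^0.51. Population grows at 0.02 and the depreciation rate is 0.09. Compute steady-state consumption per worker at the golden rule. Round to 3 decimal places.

Capital per worker breaks even when investment replaces (n + δ)·k; here n + δ = 0.11.
Maximizing c = f(k) − (n+δ)·k gives f'(k) = n+δ, i.e. 0.49·3.6·k^(0.49−1) = 0.11, so k_gold = (0.49·3.6/0.11)^(1/0.51) ≈ 230.6496.
y_gold = 3.6·230.6496^0.49 ≈ 51.7785.
c_gold = y_gold − (n+δ)·k_gold = 51.7785 − 0.11·230.6496 ≈ 26.4070.

c_gold ≈ 26.407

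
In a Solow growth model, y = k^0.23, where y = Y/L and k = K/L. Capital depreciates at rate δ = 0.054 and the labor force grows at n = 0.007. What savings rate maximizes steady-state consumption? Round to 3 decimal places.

Capital per worker breaks even when investment replaces (n + δ)·k; here n + δ = 0.061.
At the golden rule MPK = n+δ, and in any Cobb-Douglas steady state s = (n+δ)·k/y = MPK·k/y = capital's share 0.23.

s_gold = 0.230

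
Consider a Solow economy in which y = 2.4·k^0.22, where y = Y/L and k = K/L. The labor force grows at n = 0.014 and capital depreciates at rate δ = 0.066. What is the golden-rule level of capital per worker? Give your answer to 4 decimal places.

k_gold ≈ 11.2382

Break-even investment rate: n + δ = 0.014 + 0.066 = 0.08.
Golden rule sets MPK = n+δ: 0.22·2.4·k^(0.22−1) = 0.08, so k_gold = (0.22·2.4/0.08)^(1/0.78) ≈ 11.2382.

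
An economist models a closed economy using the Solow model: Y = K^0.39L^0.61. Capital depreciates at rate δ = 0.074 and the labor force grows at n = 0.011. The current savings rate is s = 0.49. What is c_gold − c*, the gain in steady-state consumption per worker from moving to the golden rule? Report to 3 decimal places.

n + δ = 0.011 + 0.074 = 0.085.
Current steady state (s = 0.49): k* = (0.49/0.085)^(1/0.61) ≈ 17.6675, y* = 17.6675^0.39 ≈ 3.0648, c* = (1−0.49)·3.0648 ≈ 1.5630.
Setting f'(k) = n+δ gives 0.39·k^(0.39−1) = 0.085, hence k_gold = (0.39/0.085)^(1/0.61) ≈ 12.1525.
y_gold = 12.1525^0.39 ≈ 2.6486, c_gold = y_gold − 0.085·k_gold ≈ 1.6157.
Gain: Δc = 1.6157 − 1.5630 ≈ 0.0526.

Δc ≈ 0.053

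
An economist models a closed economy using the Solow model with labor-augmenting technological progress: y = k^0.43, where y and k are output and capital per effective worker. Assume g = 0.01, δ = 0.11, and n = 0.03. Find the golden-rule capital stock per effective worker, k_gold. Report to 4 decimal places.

k_gold ≈ 6.3448

The effective depreciation rate is n + g + δ = 0.03 + 0.01 + 0.11 = 0.15.
At the golden rule the marginal product of capital equals n+g+δ: 0.43·k^(0.43−1) = 0.15. Solving, k_gold = (0.43/0.15)^(1/0.57) ≈ 6.3448.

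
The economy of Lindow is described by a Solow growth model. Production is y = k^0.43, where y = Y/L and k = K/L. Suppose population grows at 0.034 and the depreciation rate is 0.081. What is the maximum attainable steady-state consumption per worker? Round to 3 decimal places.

c_gold ≈ 1.542

n + δ = 0.034 + 0.081 = 0.115.
Maximizing c = f(k) − (n+δ)·k gives f'(k) = n+δ, i.e. 0.43·k^(0.43−1) = 0.115, so k_gold = (0.43/0.115)^(1/0.57) ≈ 10.1126.
y_gold = 10.1126^0.43 ≈ 2.7045.
c_gold = y_gold − (n+δ)·k_gold = 2.7045 − 0.115·10.1126 ≈ 1.5416.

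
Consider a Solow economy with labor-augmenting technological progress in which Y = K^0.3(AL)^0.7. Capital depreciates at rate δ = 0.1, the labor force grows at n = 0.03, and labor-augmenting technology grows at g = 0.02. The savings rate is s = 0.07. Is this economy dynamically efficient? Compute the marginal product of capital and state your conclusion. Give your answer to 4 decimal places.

The effective depreciation rate is n + g + δ = 0.03 + 0.02 + 0.1 = 0.15.
Steady-state k*: s·k^0.3 = 0.15·k gives k* = (0.07/0.15)^(1/0.7) ≈ 0.3366.
MPK = 0.3·0.3366^(-0.7) ≈ 0.6429.
MPK > n+g+δ = 0.15, so the economy is dynamically efficient (under-saving).

dynamically efficient; MPK ≈ 0.6429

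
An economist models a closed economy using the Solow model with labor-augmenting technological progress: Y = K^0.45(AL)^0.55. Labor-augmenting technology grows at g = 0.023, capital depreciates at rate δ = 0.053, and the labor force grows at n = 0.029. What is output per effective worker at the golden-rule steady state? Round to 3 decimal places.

n + g + δ = 0.029 + 0.023 + 0.053 = 0.105.
Setting f'(k) = n+g+δ gives 0.45·k^(0.45−1) = 0.105, hence k_gold = (0.45/0.105)^(1/0.55) ≈ 14.0972.
Output: y_gold = k_gold^0.45 = 14.0972^0.45 ≈ 3.2893.

y_gold ≈ 3.289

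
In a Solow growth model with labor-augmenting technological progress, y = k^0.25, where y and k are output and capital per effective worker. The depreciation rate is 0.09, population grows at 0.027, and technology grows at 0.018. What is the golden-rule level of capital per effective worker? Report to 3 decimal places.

k_gold ≈ 2.274

n + g + δ = 0.027 + 0.018 + 0.09 = 0.135.
Setting f'(k) = n+g+δ gives 0.25·k^(0.25−1) = 0.135, hence k_gold = (0.25/0.135)^(1/0.75) ≈ 2.2741.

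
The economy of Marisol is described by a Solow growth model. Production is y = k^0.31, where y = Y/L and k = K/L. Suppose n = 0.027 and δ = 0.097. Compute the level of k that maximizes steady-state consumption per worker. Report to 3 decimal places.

k_gold ≈ 3.773

Break-even investment rate: n + δ = 0.027 + 0.097 = 0.124.
Golden rule sets MPK = n+δ: 0.31·k^(0.31−1) = 0.124, so k_gold = (0.31/0.124)^(1/0.69) ≈ 3.7733.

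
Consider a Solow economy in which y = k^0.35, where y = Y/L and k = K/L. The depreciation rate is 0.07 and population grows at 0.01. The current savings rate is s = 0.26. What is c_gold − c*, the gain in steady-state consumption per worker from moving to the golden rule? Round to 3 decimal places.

Δc ≈ 0.043

n + δ = 0.01 + 0.07 = 0.08.
Current steady state (s = 0.26): k* = (0.26/0.08)^(1/0.65) ≈ 6.1307, y* = 6.1307^0.35 ≈ 1.8864, c* = (1−0.26)·1.8864 ≈ 1.3959.
Setting f'(k) = n+δ gives 0.35·k^(0.35−1) = 0.08, hence k_gold = (0.35/0.08)^(1/0.65) ≈ 9.6855.
y_gold = 9.6855^0.35 ≈ 2.2138, c_gold = y_gold − 0.08·k_gold ≈ 1.4390.
Gain: Δc = 1.4390 − 1.3959 ≈ 0.0431.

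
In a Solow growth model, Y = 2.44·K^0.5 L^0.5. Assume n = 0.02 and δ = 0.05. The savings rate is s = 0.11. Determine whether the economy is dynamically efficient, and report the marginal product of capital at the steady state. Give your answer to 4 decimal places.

The effective depreciation rate is n + δ = 0.02 + 0.05 = 0.07.
Steady-state k*: s·A·k^0.5 = 0.07·k gives k* = (0.11·2.44/0.07)^(1/0.5) ≈ 14.7017.
MPK = 0.5·2.44·14.7017^(-0.5) ≈ 0.3182.
MPK > n+δ = 0.07, so the economy is dynamically efficient (under-saving).

dynamically efficient; MPK ≈ 0.3182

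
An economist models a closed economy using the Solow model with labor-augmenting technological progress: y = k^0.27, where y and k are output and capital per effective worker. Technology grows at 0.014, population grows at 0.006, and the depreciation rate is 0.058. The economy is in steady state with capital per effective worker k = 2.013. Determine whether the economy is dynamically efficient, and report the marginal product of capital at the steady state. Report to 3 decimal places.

dynamically efficient; MPK ≈ 0.162

n + g + δ = 0.006 + 0.014 + 0.058 = 0.078.
MPK = 0.27·k^(0.27−1) = 0.27·2.013^(-0.73) ≈ 0.1620.
MPK > 0.078, so the economy is dynamically efficient (under-saving).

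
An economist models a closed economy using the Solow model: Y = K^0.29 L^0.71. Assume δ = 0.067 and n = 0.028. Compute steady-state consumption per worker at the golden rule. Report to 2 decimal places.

c_gold ≈ 1.12

The effective depreciation rate is n + δ = 0.028 + 0.067 = 0.095.
Setting f'(k) = n+δ gives 0.29·k^(0.29−1) = 0.095, hence k_gold = (0.29/0.095)^(1/0.71) ≈ 4.8155.
y_gold = 4.8155^0.29 ≈ 1.5775.
c_gold = y_gold − (n+δ)·k_gold = 1.5775 − 0.095·4.8155 ≈ 1.1200.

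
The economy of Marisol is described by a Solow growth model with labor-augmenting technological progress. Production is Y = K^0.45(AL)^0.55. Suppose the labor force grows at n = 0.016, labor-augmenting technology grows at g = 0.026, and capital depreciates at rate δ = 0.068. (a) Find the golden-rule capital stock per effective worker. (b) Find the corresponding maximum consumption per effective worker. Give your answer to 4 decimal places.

The effective depreciation rate is n + g + δ = 0.016 + 0.026 + 0.068 = 0.11.
Golden rule sets MPK = n+g+δ: 0.45·k^(0.45−1) = 0.11, so k_gold = (0.45/0.11)^(1/0.55) ≈ 12.9539.
y_gold = 12.9539^0.45 ≈ 3.1665; c_gold = y_gold − 0.11·k_gold ≈ 1.7416.

(a) k_gold ≈ 12.9539; (b) c_gold ≈ 1.7416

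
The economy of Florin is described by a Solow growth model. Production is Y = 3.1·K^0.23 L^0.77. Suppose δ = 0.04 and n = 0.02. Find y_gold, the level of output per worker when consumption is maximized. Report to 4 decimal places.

y_gold ≈ 6.4930

The effective depreciation rate is n + δ = 0.02 + 0.04 = 0.06.
Maximizing c = f(k) − (n+δ)·k gives f'(k) = n+δ, i.e. 0.23·3.1·k^(0.23−1) = 0.06, so k_gold = (0.23·3.1/0.06)^(1/0.77) ≈ 24.8899.
Output: y_gold = 3.1·k_gold^0.23 = 3.1·24.8899^0.23 ≈ 6.4930.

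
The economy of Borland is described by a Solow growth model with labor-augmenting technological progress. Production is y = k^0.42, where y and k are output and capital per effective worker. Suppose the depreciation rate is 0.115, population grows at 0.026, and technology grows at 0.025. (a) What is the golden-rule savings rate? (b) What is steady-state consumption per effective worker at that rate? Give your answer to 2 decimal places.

n + g + δ = 0.026 + 0.025 + 0.115 = 0.166.
For Cobb-Douglas, s_gold equals capital's share: s_gold = 0.42.
At the golden rule the marginal product of capital equals n+g+δ: 0.42·k^(0.42−1) = 0.166. Solving, k_gold = (0.42/0.166)^(1/0.58) ≈ 4.9553.
y_gold = 4.9553^0.42 ≈ 1.9585; c_gold = (1−0.42)·y_gold ≈ 1.1359.

(a) s_gold = 0.42; (b) c_gold ≈ 1.14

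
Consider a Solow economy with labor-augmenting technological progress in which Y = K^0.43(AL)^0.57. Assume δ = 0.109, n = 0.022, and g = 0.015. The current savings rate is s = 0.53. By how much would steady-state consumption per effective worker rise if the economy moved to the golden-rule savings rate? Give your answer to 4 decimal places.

n + g + δ = 0.022 + 0.015 + 0.109 = 0.146.
Current steady state (s = 0.53): k* = (0.53/0.146)^(1/0.57) ≈ 9.6011, y* = 9.6011^0.43 ≈ 2.6448, c* = (1−0.53)·2.6448 ≈ 1.2431.
Setting f'(k) = n+g+δ gives 0.43·k^(0.43−1) = 0.146, hence k_gold = (0.43/0.146)^(1/0.57) ≈ 6.6529.
y_gold = 6.6529^0.43 ≈ 2.2589, c_gold = y_gold − 0.146·k_gold ≈ 1.2876.
Gain: Δc = 1.2876 − 1.2431 ≈ 0.0445.

Δc ≈ 0.0445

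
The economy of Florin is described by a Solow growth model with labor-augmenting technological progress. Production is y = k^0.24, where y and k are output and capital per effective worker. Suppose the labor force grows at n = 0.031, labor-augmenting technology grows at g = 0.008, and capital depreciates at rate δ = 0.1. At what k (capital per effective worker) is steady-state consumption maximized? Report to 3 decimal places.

k_gold ≈ 2.052

Capital per effective worker breaks even when investment replaces (n + g + δ)·k; here n + g + δ = 0.139.
Maximizing c = f(k) − (n+g+δ)·k gives f'(k) = n+g+δ, i.e. 0.24·k^(0.24−1) = 0.139, so k_gold = (0.24/0.139)^(1/0.76) ≈ 2.0516.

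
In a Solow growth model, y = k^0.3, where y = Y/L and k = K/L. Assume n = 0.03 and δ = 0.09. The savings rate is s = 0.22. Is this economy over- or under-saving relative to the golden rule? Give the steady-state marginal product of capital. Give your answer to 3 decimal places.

The effective depreciation rate is n + δ = 0.03 + 0.09 = 0.12.
Steady-state k*: s·k^0.3 = 0.12·k gives k* = (0.22/0.12)^(1/0.7) ≈ 2.3772.
MPK = 0.3·2.3772^(-0.7) ≈ 0.1636.
MPK > n+δ = 0.12, so the economy is dynamically efficient (under-saving).

under-saving; MPK ≈ 0.164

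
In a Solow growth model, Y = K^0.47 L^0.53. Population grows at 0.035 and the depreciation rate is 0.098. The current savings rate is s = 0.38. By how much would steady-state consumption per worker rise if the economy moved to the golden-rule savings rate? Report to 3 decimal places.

Δc ≈ 0.051

Break-even investment rate: n + δ = 0.035 + 0.098 = 0.133.
Current steady state (s = 0.38): k* = (0.38/0.133)^(1/0.53) ≈ 7.2485, y* = 7.2485^0.47 ≈ 2.5370, c* = (1−0.38)·2.5370 ≈ 1.5729.
Golden rule sets MPK = n+δ: 0.47·k^(0.47−1) = 0.133, so k_gold = (0.47/0.133)^(1/0.53) ≈ 10.8250.
y_gold = 10.8250^0.47 ≈ 3.0632, c_gold = y_gold − 0.133·k_gold ≈ 1.6235.
Gain: Δc = 1.6235 − 1.5729 ≈ 0.0506.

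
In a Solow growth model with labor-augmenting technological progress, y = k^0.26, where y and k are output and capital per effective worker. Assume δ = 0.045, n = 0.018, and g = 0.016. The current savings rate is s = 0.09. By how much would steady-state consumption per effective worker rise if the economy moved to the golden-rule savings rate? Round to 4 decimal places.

The effective depreciation rate is n + g + δ = 0.018 + 0.016 + 0.045 = 0.079.
Current steady state (s = 0.09): k* = (0.09/0.079)^(1/0.74) ≈ 1.1926, y* = 1.1926^0.26 ≈ 1.0469, c* = (1−0.09)·1.0469 ≈ 0.9526.
Maximizing c = f(k) − (n+g+δ)·k gives f'(k) = n+g+δ, i.e. 0.26·k^(0.26−1) = 0.079, so k_gold = (0.26/0.079)^(1/0.74) ≈ 5.0017.
y_gold = 5.0017^0.26 ≈ 1.5197, c_gold = y_gold − 0.079·k_gold ≈ 1.1246.
Gain: Δc = 1.1246 − 0.9526 ≈ 0.1720.

Δc ≈ 0.1720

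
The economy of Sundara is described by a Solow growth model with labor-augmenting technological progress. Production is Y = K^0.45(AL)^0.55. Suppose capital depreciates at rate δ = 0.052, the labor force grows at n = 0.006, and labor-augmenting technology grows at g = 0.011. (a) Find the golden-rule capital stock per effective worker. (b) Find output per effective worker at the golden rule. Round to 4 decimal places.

(a) k_gold ≈ 30.2455; (b) y_gold ≈ 4.6376

The effective depreciation rate is n + g + δ = 0.006 + 0.011 + 0.052 = 0.069.
Golden rule sets MPK = n+g+δ: 0.45·k^(0.45−1) = 0.069, so k_gold = (0.45/0.069)^(1/0.55) ≈ 30.2455.
y_gold = 30.2455^0.45 ≈ 4.6376.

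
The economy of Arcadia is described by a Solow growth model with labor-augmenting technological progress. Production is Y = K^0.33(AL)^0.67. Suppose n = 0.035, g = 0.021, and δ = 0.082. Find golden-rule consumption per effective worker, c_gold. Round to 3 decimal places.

The effective depreciation rate is n + g + δ = 0.035 + 0.021 + 0.082 = 0.138.
At the golden rule the marginal product of capital equals n+g+δ: 0.33·k^(0.33−1) = 0.138. Solving, k_gold = (0.33/0.138)^(1/0.67) ≈ 3.6739.
y_gold = 3.6739^0.33 ≈ 1.5364.
c_gold = y_gold − (n+g+δ)·k_gold = 1.5364 − 0.138·3.6739 ≈ 1.0294.

c_gold ≈ 1.029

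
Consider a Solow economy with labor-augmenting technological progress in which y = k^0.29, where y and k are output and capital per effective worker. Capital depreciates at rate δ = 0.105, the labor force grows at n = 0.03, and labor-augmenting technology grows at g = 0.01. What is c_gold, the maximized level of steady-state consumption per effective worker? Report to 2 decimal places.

c_gold ≈ 0.94

n + g + δ = 0.03 + 0.01 + 0.105 = 0.145.
Setting f'(k) = n+g+δ gives 0.29·k^(0.29−1) = 0.145, hence k_gold = (0.29/0.145)^(1/0.71) ≈ 2.6545.
y_gold = 2.6545^0.29 ≈ 1.3273.
c_gold = y_gold − (n+g+δ)·k_gold = 1.3273 − 0.145·2.6545 ≈ 0.9424.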